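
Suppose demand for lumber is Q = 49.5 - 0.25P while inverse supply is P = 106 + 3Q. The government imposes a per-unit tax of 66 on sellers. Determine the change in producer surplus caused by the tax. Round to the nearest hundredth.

-238.41

Rewriting demand in inverse form: P = 198 - 4Q.
Without the tax, 198 - 4Q = 106 + 3Q so Q* = 13.1429 and P* = 145.4286.
A tax on sellers shifts supply up by 66: 198 - 4Q = 106 + 3Q + 66, so Q_t = 3.7143. Buyers pay P_b = 183.1429; sellers receive P_s = P_b - 66 = 117.1429.
PS falls from (1/2)(13.1429)(39.4286) = 259.102 to (1/2)(3.7143)(11.1429) = 20.6939, a change of -238.4082.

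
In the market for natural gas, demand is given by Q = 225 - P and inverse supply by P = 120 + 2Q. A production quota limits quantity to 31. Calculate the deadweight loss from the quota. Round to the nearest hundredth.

24.00

Rewriting demand in inverse form: P = 225 - Q.
Unrestricted equilibrium: Q* = (225 - 120)/(1 + 2) = 35.
At Q = 31 the demand price is 225 - (31) = 194 and the supply price is 120 + 2(31) = 182.
DWL = (1/2)(gap between curves at 31) x (Q* - 31) = (1/2)(12)(4) = 24.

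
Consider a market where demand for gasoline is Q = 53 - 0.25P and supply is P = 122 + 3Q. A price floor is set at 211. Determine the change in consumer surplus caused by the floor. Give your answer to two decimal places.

Rewriting demand in inverse form: P = 212 - 4Q.
Without the control, 212 - 4Q = 122 + 3Q so Q* = 12.8571 and P* = 160.5714.
At the floor price 211, quantity demanded is (212 - 211)/4 = 0.25; demand is the short side, so Q = 0.25 trades at P = 211.
CS goes from (1/2)(12.8571)(51.4286) = 330.6122 to 0.125 (computed as (212 - 211)(0.25) - (1/2)(4)(0.25)^2), a change of -330.4872.

-330.49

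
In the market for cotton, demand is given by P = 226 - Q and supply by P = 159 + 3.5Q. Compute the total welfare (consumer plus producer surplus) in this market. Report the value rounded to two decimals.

498.78

Setting demand equal to supply, 67 = 4.5Q, so Q* = 14.8889 and P* = 211.1111.
CS = (1/2)(14.8889)(14.8889) = 110.8395 and PS = (1/2)(14.8889)(52.1111) = 387.9383, so total surplus = 498.7778.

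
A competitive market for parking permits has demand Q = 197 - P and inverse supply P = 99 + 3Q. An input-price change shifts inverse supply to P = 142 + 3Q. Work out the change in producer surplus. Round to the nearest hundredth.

-616.78

Rewriting demand in inverse form: P = 197 - Q.
Initial equilibrium: Q_0 = 24.5, P_0 = 172.5; CS_0 = (1/2)(24.5)(24.5) = 300.125, PS_0 = (1/2)(24.5)(73.5) = 900.375.
New equilibrium: 197 - Q = 142 + 3Q gives Q_1 = 13.75, P_1 = 183.25; CS_1 = 94.5312, PS_1 = 283.5938.
Change in producer surplus = 283.5938 - 900.375 = -616.7812.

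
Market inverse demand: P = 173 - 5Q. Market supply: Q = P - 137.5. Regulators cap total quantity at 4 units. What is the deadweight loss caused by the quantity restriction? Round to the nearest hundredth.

Rewriting supply in inverse form: P = 137.5 + Q.
Unrestricted equilibrium: Q* = (173 - 137.5)/(5 + 1) = 5.9167.
At Q = 4 the demand price is 173 - 5(4) = 153 and the supply price is 137.5 + (4) = 141.5.
Deadweight loss is the triangle between the curves from 4 to 5.9167: (1/2)(153 - 141.5)(5.9167 - 4) = 11.0208.

11.02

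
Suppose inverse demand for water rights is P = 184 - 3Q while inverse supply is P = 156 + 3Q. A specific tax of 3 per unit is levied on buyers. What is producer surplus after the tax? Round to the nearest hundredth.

Without the tax, 184 - 3Q = 156 + 3Q so Q* = 4.6667 and P* = 170.
A tax on buyers shifts demand down by 3: (184 - 3) - 3Q = 156 + 3Q, so Q_t = 4.1667. Buyers pay P_b = 171.5; sellers receive P_s = P_b - 3 = 168.5.
Producer surplus is the triangle above supply below P_s: (1/2)(4.1667)(168.5 - 156) = 26.0417.

26.04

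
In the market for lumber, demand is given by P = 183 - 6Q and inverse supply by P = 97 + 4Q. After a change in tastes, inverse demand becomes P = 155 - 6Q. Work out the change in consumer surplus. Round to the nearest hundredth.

-120.96

Initial equilibrium: Q_0 = 8.6, P_0 = 131.4; CS_0 = (1/2)(8.6)(51.6) = 221.88, PS_0 = (1/2)(8.6)(34.4) = 147.92.
New equilibrium: 155 - 6Q = 97 + 4Q gives Q_1 = 5.8, P_1 = 120.2; CS_1 = 100.92, PS_1 = 67.28.
Change in consumer surplus = 100.92 - 221.88 = -120.96.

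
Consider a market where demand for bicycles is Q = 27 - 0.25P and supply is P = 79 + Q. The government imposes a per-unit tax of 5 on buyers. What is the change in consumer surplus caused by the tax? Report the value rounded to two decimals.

-21.20

Rewriting demand in inverse form: P = 108 - 4Q.
Without the tax, 108 - 4Q = 79 + Q so Q* = 5.8 and P* = 84.8.
With the tax, buyers' net willingness to pay falls by 5: (108 - 5) - 4Q = 79 + Q, so Q_t = 4.8. Buyers pay P_b = 88.8; sellers receive P_s = P_b - 5 = 83.8.
Consumers lose the trapezoid between P* and P_b out to Q_t plus the triangle from Q_t to Q*: change in CS = 46.08 - 67.28 = -21.2.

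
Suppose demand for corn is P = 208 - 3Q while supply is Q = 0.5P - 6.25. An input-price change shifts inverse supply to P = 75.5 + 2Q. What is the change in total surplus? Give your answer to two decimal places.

Rewriting supply in inverse form: P = 12.5 + 2Q.
Initial equilibrium: Q_0 = 39.1, P_0 = 90.7; CS_0 = (1/2)(39.1)(117.3) = 2293.215, PS_0 = (1/2)(39.1)(78.2) = 1528.81.
New equilibrium: 208 - 3Q = 75.5 + 2Q gives Q_1 = 26.5, P_1 = 128.5; CS_1 = 1053.375, PS_1 = 702.25.
Change in total surplus = (1053.375 + 702.25) - (2293.215 + 1528.81) = -2066.4.

-2066.40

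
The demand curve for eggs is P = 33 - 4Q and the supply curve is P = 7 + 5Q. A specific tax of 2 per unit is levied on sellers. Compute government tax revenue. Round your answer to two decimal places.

5.33

Pre-tax equilibrium: 33 - 4Q = 7 + 5Q gives Q* = 2.8889, P* = 21.4444.
With the tax, sellers need 2 more per unit: 33 - 4Q = 7 + 5Q + 2, so Q_t = 2.6667. Buyers pay P_b = 22.3333; sellers receive P_s = P_b - 2 = 20.3333.
Tax revenue = t x Q_t = 2 x 2.6667 = 5.3333.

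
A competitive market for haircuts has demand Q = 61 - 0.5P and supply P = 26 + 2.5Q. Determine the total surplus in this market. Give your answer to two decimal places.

1024.00

Rewriting demand in inverse form: P = 122 - 2Q.
Equilibrium: 122 - 2Q = 26 + 2.5Q, so Q* = 21.3333 and P* = 79.3333.
Total surplus is the full triangle between the curves from 0 to Q*: (1/2)(21.3333)(122 - 26) = 1024.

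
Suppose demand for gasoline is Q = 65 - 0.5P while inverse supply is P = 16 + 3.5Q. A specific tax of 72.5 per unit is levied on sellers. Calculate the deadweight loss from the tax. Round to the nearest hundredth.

Rewriting demand in inverse form: P = 130 - 2Q.
Without the tax, 130 - 2Q = 16 + 3.5Q so Q* = 20.7273 and P* = 88.5455.
With the tax, sellers need 72.5 more per unit: 130 - 2Q = 16 + 3.5Q + 72.5, so Q_t = 7.5455. Buyers pay P_b = 114.9091; sellers receive P_s = P_b - 72.5 = 42.4091.
Deadweight loss is the triangle between the curves from Q_t to Q*: (1/2)(20.7273 - 7.5455)(72.5) = 477.8409.

477.84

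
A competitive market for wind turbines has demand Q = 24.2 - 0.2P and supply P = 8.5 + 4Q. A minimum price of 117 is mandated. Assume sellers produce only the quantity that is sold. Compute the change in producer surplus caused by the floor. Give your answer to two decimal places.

-226.98

Rewriting demand in inverse form: P = 121 - 5Q.
Free-market equilibrium: 121 - 5Q = 8.5 + 4Q gives Q* = 12.5, P* = 58.5.
At P = 117, buyers demand (121 - 117)/5 = 0.8 while sellers would supply more, so the quantity traded is 0.8 at price 117.
PS goes from (1/2)(12.5)(50) = 312.5 to 85.52 (computed as (117 - 8.5)(0.8) - (1/2)(4)(0.8)^2), a change of -226.98.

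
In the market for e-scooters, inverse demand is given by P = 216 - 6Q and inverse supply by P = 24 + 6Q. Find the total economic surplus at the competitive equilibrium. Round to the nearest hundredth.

Setting demand equal to supply, 192 = 12Q, so Q* = 16 and P* = 120.
Total surplus is the full triangle between the curves from 0 to Q*: (1/2)(16)(216 - 24) = 1536.

1536.00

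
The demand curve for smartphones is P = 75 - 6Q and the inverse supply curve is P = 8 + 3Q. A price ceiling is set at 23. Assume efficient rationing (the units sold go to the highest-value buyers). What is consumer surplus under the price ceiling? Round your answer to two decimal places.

Without the control, 75 - 6Q = 8 + 3Q so Q* = 7.4444 and P* = 30.3333.
At the ceiling price 23, quantity supplied is (23 - 8)/3 = 5; supply is the short side, so Q = 5 trades at P = 23.
The demand price at Q = 5 is 45. CS is the trapezoid between demand and 23 over [0, 5]: (1/2)[(75 - 23) + (45 - 23)](5) = 185.

185.00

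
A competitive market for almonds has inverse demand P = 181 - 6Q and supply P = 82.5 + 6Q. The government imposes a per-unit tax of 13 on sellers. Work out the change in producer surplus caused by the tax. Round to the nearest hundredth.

-49.83

Pre-tax equilibrium: 181 - 6Q = 82.5 + 6Q gives Q* = 8.2083, P* = 131.75.
A tax on sellers shifts supply up by 13: 181 - 6Q = 82.5 + 6Q + 13, so Q_t = 7.125. Buyers pay P_b = 138.25; sellers receive P_s = P_b - 13 = 125.25.
PS falls from (1/2)(8.2083)(49.25) = 202.1302 to (1/2)(7.125)(42.75) = 152.2969, a change of -49.8333.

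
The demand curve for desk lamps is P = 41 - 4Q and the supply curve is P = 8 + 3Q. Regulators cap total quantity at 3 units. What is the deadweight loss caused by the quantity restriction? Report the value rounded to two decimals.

10.29

Unrestricted equilibrium: Q* = (41 - 8)/(4 + 3) = 4.7143.
At Q = 3 the demand price is 41 - 4(3) = 29 and the supply price is 8 + 3(3) = 17.
Deadweight loss is the triangle between the curves from 3 to 4.7143: (1/2)(29 - 17)(4.7143 - 3) = 10.2857.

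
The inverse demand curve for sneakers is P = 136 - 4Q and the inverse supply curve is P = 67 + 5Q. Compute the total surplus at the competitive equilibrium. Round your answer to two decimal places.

Equilibrium: 136 - 4Q = 67 + 5Q, so Q* = 7.6667 and P* = 105.3333.
Total surplus is the full triangle between the curves from 0 to Q*: (1/2)(7.6667)(136 - 67) = 264.5.

264.50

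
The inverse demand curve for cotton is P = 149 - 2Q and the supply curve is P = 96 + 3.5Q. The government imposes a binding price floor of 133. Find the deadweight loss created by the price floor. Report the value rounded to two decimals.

7.36

Free-market equilibrium: 149 - 2Q = 96 + 3.5Q gives Q* = 9.6364, P* = 129.7273.
At the floor price 133, quantity demanded is (149 - 133)/2 = 8; demand is the short side, so Q = 8 trades at P = 133.
At Q = 8 the demand price is 133 and the supply price is 124. Deadweight loss is the triangle between the curves from 8 to 9.6364: (1/2)(133 - 124)(9.6364 - 8) = 7.3636.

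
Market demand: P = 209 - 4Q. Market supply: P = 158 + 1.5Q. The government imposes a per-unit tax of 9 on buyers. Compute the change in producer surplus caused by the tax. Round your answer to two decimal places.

-20.75

Pre-tax equilibrium: 209 - 4Q = 158 + 1.5Q gives Q* = 9.2727, P* = 171.9091.
A tax on buyers shifts demand down by 9: (209 - 9) - 4Q = 158 + 1.5Q, so Q_t = 7.6364. Buyers pay P_b = 178.4545; sellers receive P_s = P_b - 9 = 169.4545.
PS falls from (1/2)(9.2727)(13.9091) = 64.4876 to (1/2)(7.6364)(11.4545) = 43.7355, a change of -20.7521.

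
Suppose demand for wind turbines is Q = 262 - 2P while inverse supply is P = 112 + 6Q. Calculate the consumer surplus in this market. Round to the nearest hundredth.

Rewriting demand in inverse form: P = 131 - 0.5Q.
Equilibrium: 131 - 0.5Q = 112 + 6Q, so Q* = 2.9231 and P* = 129.5385.
Consumer surplus is the triangle under demand above P*: (1/2)(2.9231)(131 - 129.5385) = (1/2)(2.9231)(1.4615) = 2.1361.

2.14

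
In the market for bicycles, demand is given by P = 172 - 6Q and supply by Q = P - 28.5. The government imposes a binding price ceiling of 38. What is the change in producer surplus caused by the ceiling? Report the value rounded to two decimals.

-165.00

Rewriting supply in inverse form: P = 28.5 + Q.
Free-market equilibrium: 172 - 6Q = 28.5 + Q gives Q* = 20.5, P* = 49.
At P = 38, sellers supply (38 - 28.5)/1 = 9.5 while buyers want more, so the quantity traded is 9.5 at price 38.
PS goes from (1/2)(20.5)(20.5) = 210.125 to 45.125 (computed as (38 - 28.5)(9.5) - (1/2)(1)(9.5)^2), a change of -165.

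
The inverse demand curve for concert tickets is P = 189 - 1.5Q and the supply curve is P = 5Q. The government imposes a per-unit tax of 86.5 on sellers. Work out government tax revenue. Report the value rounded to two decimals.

Without the tax, 189 - 1.5Q = 5Q so Q* = 29.0769 and P* = 145.3846.
With the tax, sellers need 86.5 more per unit: 189 - 1.5Q = 5Q + 86.5, so Q_t = 15.7692. Buyers pay P_b = 165.3462; sellers receive P_s = P_b - 86.5 = 78.8462.
Tax revenue = t x Q_t = 86.5 x 15.7692 = 1364.0385.

1364.04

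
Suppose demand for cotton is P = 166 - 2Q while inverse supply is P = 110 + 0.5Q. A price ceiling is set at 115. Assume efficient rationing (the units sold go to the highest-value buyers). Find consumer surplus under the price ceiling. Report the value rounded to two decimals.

410.00

Without the control, 166 - 2Q = 110 + 0.5Q so Q* = 22.4 and P* = 121.2.
At P = 115, sellers supply (115 - 110)/0.5 = 10 while buyers want more, so the quantity traded is 10 at price 115.
The demand price at Q = 10 is 146. CS is the trapezoid between demand and 115 over [0, 10]: (1/2)[(166 - 115) + (146 - 115)](10) = 410.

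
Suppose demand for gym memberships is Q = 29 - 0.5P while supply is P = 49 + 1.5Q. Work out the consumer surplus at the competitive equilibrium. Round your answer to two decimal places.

Rewriting demand in inverse form: P = 58 - 2Q.
Setting demand equal to supply, 9 = 3.5Q, so Q* = 2.5714 and P* = 52.8571.
Consumer surplus is the triangle under demand above P*: (1/2)(2.5714)(58 - 52.8571) = (1/2)(2.5714)(5.1429) = 6.6122.

6.61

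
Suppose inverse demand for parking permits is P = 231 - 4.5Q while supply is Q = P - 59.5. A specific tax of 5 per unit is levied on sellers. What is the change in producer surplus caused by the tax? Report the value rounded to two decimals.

-27.93

Rewriting supply in inverse form: P = 59.5 + Q.
Pre-tax equilibrium: 231 - 4.5Q = 59.5 + Q gives Q* = 31.1818, P* = 90.6818.
With the tax, sellers need 5 more per unit: 231 - 4.5Q = 59.5 + Q + 5, so Q_t = 30.2727. Buyers pay P_b = 94.7727; sellers receive P_s = P_b - 5 = 89.7727.
PS falls from (1/2)(31.1818)(31.1818) = 486.1529 to (1/2)(30.2727)(30.2727) = 458.219, a change of -27.9339.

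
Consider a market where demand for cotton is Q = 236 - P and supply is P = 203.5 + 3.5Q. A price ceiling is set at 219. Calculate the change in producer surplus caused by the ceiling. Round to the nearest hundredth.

-56.96

Rewriting demand in inverse form: P = 236 - Q.
Without the control, 236 - Q = 203.5 + 3.5Q so Q* = 7.2222 and P* = 228.7778.
At the ceiling price 219, quantity supplied is (219 - 203.5)/3.5 = 4.4286; supply is the short side, so Q = 4.4286 trades at P = 219.
PS goes from (1/2)(7.2222)(25.2778) = 91.2809 to 34.3214 (computed as (219 - 203.5)(4.4286) - (1/2)(3.5)(4.4286)^2), a change of -56.9594.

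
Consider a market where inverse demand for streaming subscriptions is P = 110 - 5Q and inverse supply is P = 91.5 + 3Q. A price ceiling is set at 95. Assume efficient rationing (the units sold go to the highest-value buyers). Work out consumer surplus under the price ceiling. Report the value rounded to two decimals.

Free-market equilibrium: 110 - 5Q = 91.5 + 3Q gives Q* = 2.3125, P* = 98.4375.
At the ceiling price 95, quantity supplied is (95 - 91.5)/3 = 1.1667; supply is the short side, so Q = 1.1667 trades at P = 95.
The demand price at Q = 1.1667 is 104.1667. CS is the trapezoid between demand and 95 over [0, 1.1667]: (1/2)[(110 - 95) + (104.1667 - 95)](1.1667) = 14.0972.

14.10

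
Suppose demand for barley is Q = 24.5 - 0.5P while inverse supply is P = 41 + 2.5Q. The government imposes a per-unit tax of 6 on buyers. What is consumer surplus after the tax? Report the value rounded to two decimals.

Rewriting demand in inverse form: P = 49 - 2Q.
Without the tax, 49 - 2Q = 41 + 2.5Q so Q* = 1.7778 and P* = 45.4444.
With the tax, buyers' net willingness to pay falls by 6: (49 - 6) - 2Q = 41 + 2.5Q, so Q_t = 0.4444. Buyers pay P_b = 48.1111; sellers receive P_s = P_b - 6 = 42.1111.
CS = (1/2)(Q_t)(49 - P_b) = (1/2)(0.4444)(0.8889) = 0.1975.

0.20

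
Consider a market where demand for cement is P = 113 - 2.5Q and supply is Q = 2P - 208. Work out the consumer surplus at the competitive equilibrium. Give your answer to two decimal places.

11.25

Rewriting supply in inverse form: P = 104 + 0.5Q.
Setting demand equal to supply, 9 = 3Q, so Q* = 3 and P* = 105.5.
Consumer surplus is the triangle under demand above P*: (1/2)(3)(113 - 105.5) = (1/2)(3)(7.5) = 11.25.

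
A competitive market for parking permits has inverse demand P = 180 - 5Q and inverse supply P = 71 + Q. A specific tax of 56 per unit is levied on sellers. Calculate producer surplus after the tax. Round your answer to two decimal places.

39.01

Without the tax, 180 - 5Q = 71 + Q so Q* = 18.1667 and P* = 89.1667.
With the tax, sellers need 56 more per unit: 180 - 5Q = 71 + Q + 56, so Q_t = 8.8333. Buyers pay P_b = 135.8333; sellers receive P_s = P_b - 56 = 79.8333.
PS = (1/2)(Q_t)(P_s - 71) = (1/2)(8.8333)(8.8333) = 39.0139.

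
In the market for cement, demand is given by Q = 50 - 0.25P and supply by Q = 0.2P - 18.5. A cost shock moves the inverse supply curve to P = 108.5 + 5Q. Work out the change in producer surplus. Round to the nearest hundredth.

-98.27

Rewriting demand in inverse form: P = 200 - 4Q.
Rewriting supply in inverse form: P = 92.5 + 5Q.
Initial equilibrium: Q_0 = 11.9444, P_0 = 152.2222; CS_0 = (1/2)(11.9444)(47.7778) = 285.3395, PS_0 = (1/2)(11.9444)(59.7222) = 356.6744.
New equilibrium: 200 - 4Q = 108.5 + 5Q gives Q_1 = 10.1667, P_1 = 159.3333; CS_1 = 206.7222, PS_1 = 258.4028.
Change in producer surplus = 258.4028 - 356.6744 = -98.2716.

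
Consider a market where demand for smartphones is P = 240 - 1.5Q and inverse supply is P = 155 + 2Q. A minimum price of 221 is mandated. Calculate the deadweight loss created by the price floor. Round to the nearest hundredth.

236.25

Free-market equilibrium: 240 - 1.5Q = 155 + 2Q gives Q* = 24.2857, P* = 203.5714.
At the floor price 221, quantity demanded is (240 - 221)/1.5 = 12.6667; demand is the short side, so Q = 12.6667 trades at P = 221.
The lost-trades triangle has base Q* - 12.6667 = 11.619 and height equal to the gap between the curves at Q = 12.6667, which is 221 - 180.3333 = 40.6667. DWL = (1/2)(11.619)(40.6667) = 236.254.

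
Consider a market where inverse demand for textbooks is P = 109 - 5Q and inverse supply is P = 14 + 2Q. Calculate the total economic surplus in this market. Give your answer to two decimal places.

Set 109 - 5Q = 14 + 2Q, which gives 95 = 7Q, so Q* = 13.5714 and P* = 109 - 5(13.5714) = 41.1429.
Total surplus is the full triangle between the curves from 0 to Q*: (1/2)(13.5714)(109 - 14) = 644.6429.

644.64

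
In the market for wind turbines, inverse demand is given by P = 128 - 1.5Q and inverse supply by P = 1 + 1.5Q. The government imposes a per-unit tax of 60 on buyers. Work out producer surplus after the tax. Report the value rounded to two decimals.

Without the tax, 128 - 1.5Q = 1 + 1.5Q so Q* = 42.3333 and P* = 64.5.
With the tax, buyers' net willingness to pay falls by 60: (128 - 60) - 1.5Q = 1 + 1.5Q, so Q_t = 22.3333. Buyers pay P_b = 94.5; sellers receive P_s = P_b - 60 = 34.5.
Producer surplus is the triangle above supply below P_s: (1/2)(22.3333)(34.5 - 1) = 374.0833.

374.08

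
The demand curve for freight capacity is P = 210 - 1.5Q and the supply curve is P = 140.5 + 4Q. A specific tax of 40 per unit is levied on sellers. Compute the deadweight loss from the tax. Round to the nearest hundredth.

Pre-tax equilibrium: 210 - 1.5Q = 140.5 + 4Q gives Q* = 12.6364, P* = 191.0455.
A tax on sellers shifts supply up by 40: 210 - 1.5Q = 140.5 + 4Q + 40, so Q_t = 5.3636. Buyers pay P_b = 201.9545; sellers receive P_s = P_b - 40 = 161.9545.
The welfare triangle lost has base Q* - Q_t = 7.2727 and height t = 40, so DWL = (1/2)(7.2727)(40) = 145.4545.

145.45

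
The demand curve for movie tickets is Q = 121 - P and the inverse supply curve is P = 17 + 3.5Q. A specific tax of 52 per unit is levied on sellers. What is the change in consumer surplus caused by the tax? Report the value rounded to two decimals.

-200.30

Rewriting demand in inverse form: P = 121 - Q.
Pre-tax equilibrium: 121 - Q = 17 + 3.5Q gives Q* = 23.1111, P* = 97.8889.
With the tax, sellers need 52 more per unit: 121 - Q = 17 + 3.5Q + 52, so Q_t = 11.5556. Buyers pay P_b = 109.4444; sellers receive P_s = P_b - 52 = 57.4444.
CS falls from (1/2)(23.1111)(23.1111) = 267.0617 to (1/2)(11.5556)(11.5556) = 66.7654, a change of -200.2963.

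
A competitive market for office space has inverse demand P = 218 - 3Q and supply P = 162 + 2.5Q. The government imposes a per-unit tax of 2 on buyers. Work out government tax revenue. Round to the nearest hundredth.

Pre-tax equilibrium: 218 - 3Q = 162 + 2.5Q gives Q* = 10.1818, P* = 187.4545.
With the tax, buyers' net willingness to pay falls by 2: (218 - 2) - 3Q = 162 + 2.5Q, so Q_t = 9.8182. Buyers pay P_b = 188.5455; sellers receive P_s = P_b - 2 = 186.5455.
Revenue is the tax times quantity traded: 2 x 9.8182 = 19.6364.

19.64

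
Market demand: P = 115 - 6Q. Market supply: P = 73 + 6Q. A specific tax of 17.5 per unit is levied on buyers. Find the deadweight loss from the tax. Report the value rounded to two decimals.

12.76

Pre-tax equilibrium: 115 - 6Q = 73 + 6Q gives Q* = 3.5, P* = 94.
With the tax, buyers' net willingness to pay falls by 17.5: (115 - 17.5) - 6Q = 73 + 6Q, so Q_t = 2.0417. Buyers pay P_b = 102.75; sellers receive P_s = P_b - 17.5 = 85.25.
Deadweight loss is the triangle between the curves from Q_t to Q*: (1/2)(3.5 - 2.0417)(17.5) = 12.7604.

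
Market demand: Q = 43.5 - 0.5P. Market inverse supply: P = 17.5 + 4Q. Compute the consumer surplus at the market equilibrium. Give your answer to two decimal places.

134.17

Rewriting demand in inverse form: P = 87 - 2Q.
Setting demand equal to supply, 69.5 = 6Q, so Q* = 11.5833 and P* = 63.8333.
The demand choke price is 87, so CS = (1/2)(Q*)(87 - P*) = (1/2)(11.5833)(23.1667) = 134.1736.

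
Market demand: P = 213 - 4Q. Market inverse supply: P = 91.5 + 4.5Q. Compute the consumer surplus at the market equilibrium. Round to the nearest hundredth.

408.64

Equilibrium: 213 - 4Q = 91.5 + 4.5Q, so Q* = 14.2941 and P* = 155.8235.
The demand choke price is 213, so CS = (1/2)(Q*)(213 - P*) = (1/2)(14.2941)(57.1765) = 408.6436.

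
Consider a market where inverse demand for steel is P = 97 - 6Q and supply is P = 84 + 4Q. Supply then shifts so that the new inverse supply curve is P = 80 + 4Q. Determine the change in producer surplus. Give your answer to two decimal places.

Initial equilibrium: Q_0 = 1.3, P_0 = 89.2; CS_0 = (1/2)(1.3)(7.8) = 5.07, PS_0 = (1/2)(1.3)(5.2) = 3.38.
New equilibrium: 97 - 6Q = 80 + 4Q gives Q_1 = 1.7, P_1 = 86.8; CS_1 = 8.67, PS_1 = 5.78.
Change in producer surplus = 5.78 - 3.38 = 2.4.

2.40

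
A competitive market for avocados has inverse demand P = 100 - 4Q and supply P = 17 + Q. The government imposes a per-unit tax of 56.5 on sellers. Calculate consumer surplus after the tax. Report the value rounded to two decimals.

Pre-tax equilibrium: 100 - 4Q = 17 + Q gives Q* = 16.6, P* = 33.6.
With the tax, sellers need 56.5 more per unit: 100 - 4Q = 17 + Q + 56.5, so Q_t = 5.3. Buyers pay P_b = 78.8; sellers receive P_s = P_b - 56.5 = 22.3.
Consumer surplus is the triangle under demand above P_b: (1/2)(5.3)(100 - 78.8) = 56.18.

56.18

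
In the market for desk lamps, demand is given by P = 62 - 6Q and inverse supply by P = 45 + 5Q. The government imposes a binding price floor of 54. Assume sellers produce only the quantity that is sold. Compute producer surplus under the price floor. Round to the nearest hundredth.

7.56

Without the control, 62 - 6Q = 45 + 5Q so Q* = 1.5455 and P* = 52.7273.
At the floor price 54, quantity demanded is (62 - 54)/6 = 1.3333; demand is the short side, so Q = 1.3333 trades at P = 54.
The supply price at Q = 1.3333 is 51.6667. PS is the trapezoid between 54 and supply over [0, 1.3333]: (1/2)[(54 - 45) + (54 - 51.6667)](1.3333) = 7.5556.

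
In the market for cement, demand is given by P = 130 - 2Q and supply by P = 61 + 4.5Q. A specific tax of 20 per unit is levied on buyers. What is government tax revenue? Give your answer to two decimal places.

Pre-tax equilibrium: 130 - 2Q = 61 + 4.5Q gives Q* = 10.6154, P* = 108.7692.
With the tax, buyers' net willingness to pay falls by 20: (130 - 20) - 2Q = 61 + 4.5Q, so Q_t = 7.5385. Buyers pay P_b = 114.9231; sellers receive P_s = P_b - 20 = 94.9231.
Tax revenue = t x Q_t = 20 x 7.5385 = 150.7692.

150.77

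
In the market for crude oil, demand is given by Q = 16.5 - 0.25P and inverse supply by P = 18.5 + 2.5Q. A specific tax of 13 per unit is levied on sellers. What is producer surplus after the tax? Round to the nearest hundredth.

Rewriting demand in inverse form: P = 66 - 4Q.
Pre-tax equilibrium: 66 - 4Q = 18.5 + 2.5Q gives Q* = 7.3077, P* = 36.7692.
With the tax, sellers need 13 more per unit: 66 - 4Q = 18.5 + 2.5Q + 13, so Q_t = 5.3077. Buyers pay P_b = 44.7692; sellers receive P_s = P_b - 13 = 31.7692.
PS = (1/2)(Q_t)(P_s - 18.5) = (1/2)(5.3077)(13.2692) = 35.2145.

35.21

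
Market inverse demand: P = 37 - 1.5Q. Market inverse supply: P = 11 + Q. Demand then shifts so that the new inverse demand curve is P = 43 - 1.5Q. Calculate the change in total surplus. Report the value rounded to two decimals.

69.60

Initial equilibrium: Q_0 = 10.4, P_0 = 21.4; CS_0 = (1/2)(10.4)(15.6) = 81.12, PS_0 = (1/2)(10.4)(10.4) = 54.08.
New equilibrium: 43 - 1.5Q = 11 + Q gives Q_1 = 12.8, P_1 = 23.8; CS_1 = 122.88, PS_1 = 81.92.
Change in total surplus = (122.88 + 81.92) - (81.12 + 54.08) = 69.6.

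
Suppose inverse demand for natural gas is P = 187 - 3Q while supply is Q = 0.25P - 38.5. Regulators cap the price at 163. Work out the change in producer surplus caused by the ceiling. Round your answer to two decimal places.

Rewriting supply in inverse form: P = 154 + 4Q.
Free-market equilibrium: 187 - 3Q = 154 + 4Q gives Q* = 4.7143, P* = 172.8571.
At the ceiling price 163, quantity supplied is (163 - 154)/4 = 2.25; supply is the short side, so Q = 2.25 trades at P = 163.
PS goes from (1/2)(4.7143)(18.8571) = 44.449 to 10.125 (computed as (163 - 154)(2.25) - (1/2)(4)(2.25)^2), a change of -34.324.

-34.32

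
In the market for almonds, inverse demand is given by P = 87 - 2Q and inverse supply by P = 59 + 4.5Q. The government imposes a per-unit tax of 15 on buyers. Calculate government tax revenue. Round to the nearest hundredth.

Pre-tax equilibrium: 87 - 2Q = 59 + 4.5Q gives Q* = 4.3077, P* = 78.3846.
A tax on buyers shifts demand down by 15: (87 - 15) - 2Q = 59 + 4.5Q, so Q_t = 2. Buyers pay P_b = 83; sellers receive P_s = P_b - 15 = 68.
Revenue is the tax times quantity traded: 15 x 2 = 30.

30.00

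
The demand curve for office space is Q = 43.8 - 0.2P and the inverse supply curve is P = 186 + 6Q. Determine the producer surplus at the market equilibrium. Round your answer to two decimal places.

Rewriting demand in inverse form: P = 219 - 5Q.
Set 219 - 5Q = 186 + 6Q, which gives 33 = 11Q, so Q* = 3 and P* = 219 - 5(3) = 204.
Producer surplus is the triangle above supply below P*: (1/2)(3)(204 - 186) = (1/2)(3)(18) = 27.

27.00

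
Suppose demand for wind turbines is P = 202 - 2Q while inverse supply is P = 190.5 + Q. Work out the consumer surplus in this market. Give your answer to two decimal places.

Setting demand equal to supply, 11.5 = 3Q, so Q* = 3.8333 and P* = 194.3333.
The demand choke price is 202, so CS = (1/2)(Q*)(202 - P*) = (1/2)(3.8333)(7.6667) = 14.6944.

14.69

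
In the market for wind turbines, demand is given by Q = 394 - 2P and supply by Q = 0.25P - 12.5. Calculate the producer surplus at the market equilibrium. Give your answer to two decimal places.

2134.22

Rewriting demand in inverse form: P = 197 - 0.5Q.
Rewriting supply in inverse form: P = 50 + 4Q.
Equilibrium: 197 - 0.5Q = 50 + 4Q, so Q* = 32.6667 and P* = 180.6667.
Producer surplus is the triangle above supply below P*: (1/2)(32.6667)(180.6667 - 50) = (1/2)(32.6667)(130.6667) = 2134.2222.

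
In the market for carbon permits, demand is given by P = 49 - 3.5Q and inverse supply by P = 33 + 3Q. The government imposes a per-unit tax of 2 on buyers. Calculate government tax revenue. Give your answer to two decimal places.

4.31

Pre-tax equilibrium: 49 - 3.5Q = 33 + 3Q gives Q* = 2.4615, P* = 40.3846.
A tax on buyers shifts demand down by 2: (49 - 2) - 3.5Q = 33 + 3Q, so Q_t = 2.1538. Buyers pay P_b = 41.4615; sellers receive P_s = P_b - 2 = 39.4615.
Revenue is the tax times quantity traded: 2 x 2.1538 = 4.3077.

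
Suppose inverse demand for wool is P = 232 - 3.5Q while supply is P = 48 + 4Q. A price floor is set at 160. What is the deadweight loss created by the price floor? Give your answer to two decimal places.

Without the control, 232 - 3.5Q = 48 + 4Q so Q* = 24.5333 and P* = 146.1333.
At P = 160, buyers demand (232 - 160)/3.5 = 20.5714 while sellers would supply more, so the quantity traded is 20.5714 at price 160.
The lost-trades triangle has base Q* - 20.5714 = 3.9619 and height equal to the gap between the curves at Q = 20.5714, which is 160 - 130.2857 = 29.7143. DWL = (1/2)(3.9619)(29.7143) = 58.8626.

58.86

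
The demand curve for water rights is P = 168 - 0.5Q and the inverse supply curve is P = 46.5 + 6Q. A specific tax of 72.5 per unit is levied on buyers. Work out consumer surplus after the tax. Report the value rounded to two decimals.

14.21

Pre-tax equilibrium: 168 - 0.5Q = 46.5 + 6Q gives Q* = 18.6923, P* = 158.6538.
A tax on buyers shifts demand down by 72.5: (168 - 72.5) - 0.5Q = 46.5 + 6Q, so Q_t = 7.5385. Buyers pay P_b = 164.2308; sellers receive P_s = P_b - 72.5 = 91.7308.
Consumer surplus is the triangle under demand above P_b: (1/2)(7.5385)(168 - 164.2308) = 14.2071.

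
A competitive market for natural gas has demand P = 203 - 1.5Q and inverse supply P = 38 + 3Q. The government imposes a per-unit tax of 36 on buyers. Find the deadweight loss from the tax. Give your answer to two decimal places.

144.00

Without the tax, 203 - 1.5Q = 38 + 3Q so Q* = 36.6667 and P* = 148.
A tax on buyers shifts demand down by 36: (203 - 36) - 1.5Q = 38 + 3Q, so Q_t = 28.6667. Buyers pay P_b = 160; sellers receive P_s = P_b - 36 = 124.
Deadweight loss is the triangle between the curves from Q_t to Q*: (1/2)(36.6667 - 28.6667)(36) = 144.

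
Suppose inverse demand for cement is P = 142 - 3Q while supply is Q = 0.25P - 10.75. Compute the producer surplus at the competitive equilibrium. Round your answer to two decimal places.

Rewriting supply in inverse form: P = 43 + 4Q.
Set 142 - 3Q = 43 + 4Q, which gives 99 = 7Q, so Q* = 14.1429 and P* = 142 - 3(14.1429) = 99.5714.
Producer surplus is the triangle above supply below P*: (1/2)(14.1429)(99.5714 - 43) = (1/2)(14.1429)(56.5714) = 400.0408.

400.04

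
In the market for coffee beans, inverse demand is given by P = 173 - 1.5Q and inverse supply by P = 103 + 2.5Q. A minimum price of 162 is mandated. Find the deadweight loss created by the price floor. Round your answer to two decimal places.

Free-market equilibrium: 173 - 1.5Q = 103 + 2.5Q gives Q* = 17.5, P* = 146.75.
At P = 162, buyers demand (173 - 162)/1.5 = 7.3333 while sellers would supply more, so the quantity traded is 7.3333 at price 162.
At Q = 7.3333 the demand price is 162 and the supply price is 121.3333. Deadweight loss is the triangle between the curves from 7.3333 to 17.5: (1/2)(162 - 121.3333)(17.5 - 7.3333) = 206.7222.

206.72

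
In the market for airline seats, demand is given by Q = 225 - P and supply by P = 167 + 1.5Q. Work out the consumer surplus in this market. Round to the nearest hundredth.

Rewriting demand in inverse form: P = 225 - Q.
Equilibrium: 225 - Q = 167 + 1.5Q, so Q* = 23.2 and P* = 201.8.
The demand choke price is 225, so CS = (1/2)(Q*)(225 - P*) = (1/2)(23.2)(23.2) = 269.12.

269.12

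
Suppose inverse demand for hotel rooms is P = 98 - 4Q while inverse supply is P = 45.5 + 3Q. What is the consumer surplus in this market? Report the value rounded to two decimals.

112.50

Setting demand equal to supply, 52.5 = 7Q, so Q* = 7.5 and P* = 68.
Consumer surplus is the triangle under demand above P*: (1/2)(7.5)(98 - 68) = (1/2)(7.5)(30) = 112.5.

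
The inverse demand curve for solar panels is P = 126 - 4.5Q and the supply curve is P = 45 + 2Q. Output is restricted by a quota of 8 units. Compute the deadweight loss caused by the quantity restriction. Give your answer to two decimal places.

Without the quota, 126 - 4.5Q = 45 + 2Q gives Q* = 12.4615.
At Q = 8 the demand price is 126 - 4.5(8) = 90 and the supply price is 45 + 2(8) = 61.
Deadweight loss is the triangle between the curves from 8 to 12.4615: (1/2)(90 - 61)(12.4615 - 8) = 64.6923.

64.69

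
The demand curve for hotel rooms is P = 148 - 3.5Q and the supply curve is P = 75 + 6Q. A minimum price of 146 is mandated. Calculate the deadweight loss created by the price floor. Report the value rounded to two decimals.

Without the control, 148 - 3.5Q = 75 + 6Q so Q* = 7.6842 and P* = 121.1053.
At P = 146, buyers demand (148 - 146)/3.5 = 0.5714 while sellers would supply more, so the quantity traded is 0.5714 at price 146.
At Q = 0.5714 the demand price is 146 and the supply price is 78.4286. Deadweight loss is the triangle between the curves from 0.5714 to 7.6842: (1/2)(146 - 78.4286)(7.6842 - 0.5714) = 240.3104.

240.31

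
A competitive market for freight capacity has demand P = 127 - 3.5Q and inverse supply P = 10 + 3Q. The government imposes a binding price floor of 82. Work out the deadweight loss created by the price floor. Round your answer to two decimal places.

Without the control, 127 - 3.5Q = 10 + 3Q so Q* = 18 and P* = 64.
At P = 82, buyers demand (127 - 82)/3.5 = 12.8571 while sellers would supply more, so the quantity traded is 12.8571 at price 82.
The lost-trades triangle has base Q* - 12.8571 = 5.1429 and height equal to the gap between the curves at Q = 12.8571, which is 82 - 48.5714 = 33.4286. DWL = (1/2)(5.1429)(33.4286) = 85.9592.

85.96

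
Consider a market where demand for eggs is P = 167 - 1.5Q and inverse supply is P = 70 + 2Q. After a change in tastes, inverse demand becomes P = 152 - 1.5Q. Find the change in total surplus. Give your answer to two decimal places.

-383.57

Initial equilibrium: Q_0 = 27.7143, P_0 = 125.4286; CS_0 = (1/2)(27.7143)(41.5714) = 576.0612, PS_0 = (1/2)(27.7143)(55.4286) = 768.0816.
New equilibrium: 152 - 1.5Q = 70 + 2Q gives Q_1 = 23.4286, P_1 = 116.8571; CS_1 = 411.6735, PS_1 = 548.898.
Change in total surplus = (411.6735 + 548.898) - (576.0612 + 768.0816) = -383.5714.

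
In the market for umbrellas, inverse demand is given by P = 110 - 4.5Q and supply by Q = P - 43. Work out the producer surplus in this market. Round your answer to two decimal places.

74.20

Rewriting supply in inverse form: P = 43 + Q.
Equilibrium: 110 - 4.5Q = 43 + Q, so Q* = 12.1818 and P* = 55.1818.
Producer surplus is the triangle above supply below P*: (1/2)(12.1818)(55.1818 - 43) = (1/2)(12.1818)(12.1818) = 74.1983.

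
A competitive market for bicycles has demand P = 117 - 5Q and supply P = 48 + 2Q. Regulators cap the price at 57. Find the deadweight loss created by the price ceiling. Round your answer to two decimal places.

100.45

Free-market equilibrium: 117 - 5Q = 48 + 2Q gives Q* = 9.8571, P* = 67.7143.
At P = 57, sellers supply (57 - 48)/2 = 4.5 while buyers want more, so the quantity traded is 4.5 at price 57.
The lost-trades triangle has base Q* - 4.5 = 5.3571 and height equal to the gap between the curves at Q = 4.5, which is 94.5 - 57 = 37.5. DWL = (1/2)(5.3571)(37.5) = 100.4464.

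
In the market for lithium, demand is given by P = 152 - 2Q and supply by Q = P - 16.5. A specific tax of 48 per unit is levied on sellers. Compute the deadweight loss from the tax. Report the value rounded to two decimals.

384.00

Rewriting supply in inverse form: P = 16.5 + Q.
Pre-tax equilibrium: 152 - 2Q = 16.5 + Q gives Q* = 45.1667, P* = 61.6667.
With the tax, sellers need 48 more per unit: 152 - 2Q = 16.5 + Q + 48, so Q_t = 29.1667. Buyers pay P_b = 93.6667; sellers receive P_s = P_b - 48 = 45.6667.
The welfare triangle lost has base Q* - Q_t = 16 and height t = 48, so DWL = (1/2)(16)(48) = 384.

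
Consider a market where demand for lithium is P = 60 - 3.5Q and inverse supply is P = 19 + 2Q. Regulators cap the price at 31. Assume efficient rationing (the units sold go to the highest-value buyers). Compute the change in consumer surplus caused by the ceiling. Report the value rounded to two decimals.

13.75

Free-market equilibrium: 60 - 3.5Q = 19 + 2Q gives Q* = 7.4545, P* = 33.9091.
At the ceiling price 31, quantity supplied is (31 - 19)/2 = 6; supply is the short side, so Q = 6 trades at P = 31.
CS goes from (1/2)(7.4545)(26.0909) = 97.2479 to 111 (computed as (60 - 31)(6) - (1/2)(3.5)(6)^2), a change of 13.7521.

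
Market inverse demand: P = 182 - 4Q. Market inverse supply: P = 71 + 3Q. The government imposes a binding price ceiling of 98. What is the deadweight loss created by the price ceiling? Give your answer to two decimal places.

Free-market equilibrium: 182 - 4Q = 71 + 3Q gives Q* = 15.8571, P* = 118.5714.
At the ceiling price 98, quantity supplied is (98 - 71)/3 = 9; supply is the short side, so Q = 9 trades at P = 98.
At Q = 9 the demand price is 146 and the supply price is 98. Deadweight loss is the triangle between the curves from 9 to 15.8571: (1/2)(146 - 98)(15.8571 - 9) = 164.5714.

164.57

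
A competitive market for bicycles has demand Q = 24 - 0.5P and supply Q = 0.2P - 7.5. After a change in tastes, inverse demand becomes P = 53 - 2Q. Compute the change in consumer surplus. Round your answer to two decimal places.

2.65

Rewriting demand in inverse form: P = 48 - 2Q.
Rewriting supply in inverse form: P = 37.5 + 5Q.
Initial equilibrium: Q_0 = 1.5, P_0 = 45; CS_0 = (1/2)(1.5)(3) = 2.25, PS_0 = (1/2)(1.5)(7.5) = 5.625.
New equilibrium: 53 - 2Q = 37.5 + 5Q gives Q_1 = 2.2143, P_1 = 48.5714; CS_1 = 4.9031, PS_1 = 12.2577.
Change in consumer surplus = 4.9031 - 2.25 = 2.6531.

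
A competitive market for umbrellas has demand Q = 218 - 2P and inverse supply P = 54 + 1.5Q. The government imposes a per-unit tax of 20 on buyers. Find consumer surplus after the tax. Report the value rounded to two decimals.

76.56

Rewriting demand in inverse form: P = 109 - 0.5Q.
Without the tax, 109 - 0.5Q = 54 + 1.5Q so Q* = 27.5 and P* = 95.25.
With the tax, buyers' net willingness to pay falls by 20: (109 - 20) - 0.5Q = 54 + 1.5Q, so Q_t = 17.5. Buyers pay P_b = 100.25; sellers receive P_s = P_b - 20 = 80.25.
CS = (1/2)(Q_t)(109 - P_b) = (1/2)(17.5)(8.75) = 76.5625.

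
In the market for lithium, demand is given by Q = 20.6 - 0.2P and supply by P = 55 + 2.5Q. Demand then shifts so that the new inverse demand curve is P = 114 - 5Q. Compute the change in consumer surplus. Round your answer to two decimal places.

Rewriting demand in inverse form: P = 103 - 5Q.
Initial equilibrium: Q_0 = 6.4, P_0 = 71; CS_0 = (1/2)(6.4)(32) = 102.4, PS_0 = (1/2)(6.4)(16) = 51.2.
New equilibrium: 114 - 5Q = 55 + 2.5Q gives Q_1 = 7.8667, P_1 = 74.6667; CS_1 = 154.7111, PS_1 = 77.3556.
Change in consumer surplus = 154.7111 - 102.4 = 52.3111.

52.31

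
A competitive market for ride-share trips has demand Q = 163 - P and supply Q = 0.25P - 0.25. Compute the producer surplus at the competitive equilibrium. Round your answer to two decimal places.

Rewriting demand in inverse form: P = 163 - Q.
Rewriting supply in inverse form: P = 1 + 4Q.
Setting demand equal to supply, 162 = 5Q, so Q* = 32.4 and P* = 130.6.
The supply curve's price intercept is 1, so PS = (1/2)(Q*)(P* - 1) = (1/2)(32.4)(129.6) = 2099.52.

2099.52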